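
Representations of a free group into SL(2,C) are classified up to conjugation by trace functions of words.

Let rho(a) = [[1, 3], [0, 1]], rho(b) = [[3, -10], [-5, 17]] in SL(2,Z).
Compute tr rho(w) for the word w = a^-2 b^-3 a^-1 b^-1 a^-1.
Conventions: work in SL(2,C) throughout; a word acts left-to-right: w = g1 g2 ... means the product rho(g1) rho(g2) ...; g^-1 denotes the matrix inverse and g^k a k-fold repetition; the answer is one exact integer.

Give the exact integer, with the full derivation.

-49873

rho(a^-1) = [[1, -3], [0, 1]]
... * rho(a^-1) = [[1, -3], [0, 1]]  ->  [[1, -6], [0, 1]]
... * rho(b^-1) = [[17, 10], [5, 3]]  ->  [[-13, -8], [5, 3]]
... * rho(b^-1) = [[17, 10], [5, 3]]  ->  [[-261, -154], [100, 59]]
... * rho(b^-1) = [[17, 10], [5, 3]]  ->  [[-5207, -3072], [1995, 1177]]
... * rho(a^-1) = [[1, -3], [0, 1]]  ->  [[-5207, 12549], [1995, -4808]]
... * rho(b^-1) = [[17, 10], [5, 3]]  ->  [[-25774, -14423], [9875, 5526]]
... * rho(a^-1) = [[1, -3], [0, 1]]  ->  [[-25774, 62899], [9875, -24099]]
tr = -25774 + -24099 = -49873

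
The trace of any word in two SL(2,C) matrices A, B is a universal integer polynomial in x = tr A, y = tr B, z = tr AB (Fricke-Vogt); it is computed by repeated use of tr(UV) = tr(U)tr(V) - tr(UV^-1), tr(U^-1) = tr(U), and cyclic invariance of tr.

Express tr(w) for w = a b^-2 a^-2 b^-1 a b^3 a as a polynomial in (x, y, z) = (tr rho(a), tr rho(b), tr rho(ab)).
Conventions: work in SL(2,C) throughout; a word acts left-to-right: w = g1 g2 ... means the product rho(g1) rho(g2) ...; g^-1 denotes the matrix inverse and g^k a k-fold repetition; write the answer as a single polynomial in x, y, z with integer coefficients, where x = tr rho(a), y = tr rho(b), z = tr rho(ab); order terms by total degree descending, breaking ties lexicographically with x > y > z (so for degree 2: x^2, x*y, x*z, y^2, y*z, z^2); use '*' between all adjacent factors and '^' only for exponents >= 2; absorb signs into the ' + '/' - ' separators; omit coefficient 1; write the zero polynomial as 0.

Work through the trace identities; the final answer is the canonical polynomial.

so tr(b a^2) = tr(a)*tr(b a) - tr(b) = x*z - y
tr(a b a b) = tr(b a)*tr(b a) - tr(1) = z^2 - 2
tr(a b a b^2) = tr(b)*tr(a b a b) - tr(a b a) = y*z^2 - x*z - y
tr(b a b^3 a) = tr(b)*tr(a b a b^2) - tr(a b a b) = y^2*z^2 - x*y*z - y^2 - z^2 + 2
reduce: tr(a b^2) = tr(b)*tr(a b) - tr(a) = y*z - x
tr(b^2 a b) = tr(b)*tr(a b^2) - tr(a b) = y^2*z - x*y - z
tr(a^2 b^2 a b) = tr(a)*tr(b^2 a b a) - tr(b^2 a b) = x*y*z^2 - x^2*z - y^2*z + z
so tr(a^3 b) = tr(a)*tr(b a^2) - tr(b a) = x^2*z - x*y - z
so tr(a^2) = tr(a)*tr(a) - tr(1) = x^2 - 2
so tr(a^3) = tr(a)*tr(a^2) - tr(a) = x^3 - 3*x
reduce: tr(a^2 b^2 a) = tr(b)*tr(a^3 b) - tr(a^3) = x^2*y*z - x^3 - x*y^2 - y*z + 3*x
tr(b a^2 b^2 a b) = tr(b)*tr(a^2 b^2 a b) - tr(a^2 b^2 a) = x*y^2*z^2 - 2*x^2*y*z - y^3*z + x^3 + x*y^2 + 2*y*z - 3*x
tr(b a b^3 a^2 b) = tr(b)*tr(b a^2 b^2 a b) - tr(b a^2 b^2 a) = x*y^3*z^2 - 2*x^2*y^2*z - y^4*z + x^3*y + x*y^3 - x*y*z^2 + x^2*z + 3*y^2*z - 3*x*y - z
so tr(a b a b a b) = tr(b a b a)*tr(b a) - tr(a b) = z^3 - 3*z
so tr(a b a b a) = tr(a)*tr(b a b a) - tr(b a b) = x*z^2 - y*z - x
so tr(b a b a b^2 a) = tr(b)*tr(a b a b a b) - tr(a b a b a) = y*z^3 - x*z^2 - 2*y*z + x
so tr(b a^2 b a b a b) = tr(a)*tr(b a b a b^2 a) - tr(b a b a b^2) = x*y*z^3 - x^2*z^2 - y^2*z^2 - x*y*z + x^2 + y^2 + z^2 - 2
tr(b a^2 b a b a) = tr(a)*tr(b a b a b a) - tr(b a b a b) = x*z^3 - y*z^2 - 2*x*z + y
tr(b a b^3 a^2 b a) = tr(b)*tr(b a^2 b a b a b) - tr(b a^2 b a b a) = x*y^2*z^3 - x^2*y*z^2 - y^3*z^2 - x*y^2*z - x*z^3 + x^2*y + y^3 + 2*y*z^2 + 2*x*z - 3*y
reduce: tr(a^-1 b a b^3 a^2 b) = tr(b a b^3 a^2 b)*tr(a) - tr(b a b^3 a^2 b a) = x^2*y^3*z^2 - 2*x^3*y^2*z - x*y^4*z - x*y^2*z^3 + x^4*y + x^2*y^3 + y^3*z^2 + x^3*z + 4*x*y^2*z + x*z^3 - 4*x^2*y - y^3 - 2*y*z^2 - 3*x*z + 3*y
so tr(b^-1 a^-1 b a b^3 a^2) = tr(a^-1 b a b^3 a^2)*tr(b) - tr(a^-1 b a b^3 a^2 b) = -x^2*y^3*z^2 + 2*x^3*y^2*z + x*y^4*z + x*y^2*z^3 - x^4*y - x^2*y^3 - x^3*z - 5*x*y^2*z - x*z^3 + 4*x^2*y + y*z^2 + 3*x*z - y
so tr(a b^3 a^2 b^-2 a^-1 b) = tr(b^-1 a^-1 b a b^3 a^2)*tr(b) - tr(b^-1 a^-1 b a b^3 a^2 b) = -x^2*y^4*z^2 + 2*x^3*y^3*z + x*y^5*z + x*y^3*z^3 - x^4*y^2 - x^2*y^4 - x^3*y*z - 5*x*y^3*z - x*y*z^3 + 4*x^2*y^2 + 4*x*y*z + z^2 - 2
reduce: tr(a^-1 b^-1 a b^3 a^2 b^-2) = tr(a b^3 a^2 b^-2 a^-1)*tr(b) - tr(a b^3 a^2 b^-2 a^-1 b) = x^2*y^4*z^2 - 2*x^3*y^3*z - x*y^5*z - x*y^3*z^3 + x^4*y^2 + x^2*y^4 + x^3*y*z + 5*x*y^3*z + x*y*z^3 - 4*x^2*y^2 - 3*x*y*z - y^2 - z^2 + 2
tr(a b^3 a^2) = tr(b)*tr(a^3 b^2) - tr(a^3 b) = x^2*y^2*z - x^3*y - x*y^3 - x^2*z - y^2*z + 4*x*y + z
so tr(b a b^3) = tr(b)*tr(b^2 a b) - tr(b^2 a) = y^3*z - x*y^2 - 2*y*z + x
reduce: tr(a b^3 a^2 b) = tr(a)*tr(b a b^3 a) - tr(b a b^3) = x*y^2*z^2 - x^2*y*z - y^3*z - x*z^2 + 2*y*z + x
reduce: tr(a b^3 a^2 b^-1) = tr(a b^3 a^2)*tr(b) - tr(a b^3 a^2 b) = x^2*y^3*z - x^3*y^2 - x*y^4 - x*y^2*z^2 + 4*x*y^2 + x*z^2 - y*z - x
tr(b^-1 a b^3 a^2 b^-1) = tr(a b^3 a^2 b^-1)*tr(b) - tr(a b^3 a^2) = x^2*y^4*z - x^3*y^3 - x*y^5 - x*y^3*z^2 - x^2*y^2*z + x^3*y + 5*x*y^3 + x*y*z^2 + x^2*z - 5*x*y - z
so tr(b^-1 a b^3 a^2 b^-2) = tr(b^-1 a b^3 a^2 b^-1)*tr(b) - tr(b^-1 a b^3 a^2) = x^2*y^5*z - x^3*y^4 - x*y^6 - x*y^4*z^2 - 2*x^2*y^3*z + 2*x^3*y^2 + 6*x*y^4 + 2*x*y^2*z^2 + x^2*y*z - 9*x*y^2 - x*z^2 + x
tr(a b^-2 a^-2 b^-1 a b^3 a) = tr(a^-1 b^-1 a b^3 a^2 b^-2)*tr(a) - tr(a^-1 b^-1 a b^3 a^2 b^-2 a) = x^3*y^4*z^2 - 2*x^4*y^3*z - 2*x^2*y^5*z - x^2*y^3*z^3 + x^5*y^2 + 2*x^3*y^4 + x*y^6 + x*y^4*z^2 + x^4*y*z + 7*x^2*y^3*z + x^2*y*z^3 - 6*x^3*y^2 - 6*x*y^4 - 2*x*y^2*z^2 - 4*x^2*y*z + 8*x*y^2 + x

x^3*y^4*z^2 - 2*x^4*y^3*z - 2*x^2*y^5*z - x^2*y^3*z^3 + x^5*y^2 + 2*x^3*y^4 + x*y^6 + x*y^4*z^2 + x^4*y*z + 7*x^2*y^3*z + x^2*y*z^3 - 6*x^3*y^2 - 6*x*y^4 - 2*x*y^2*z^2 - 4*x^2*y*z + 8*x*y^2 + x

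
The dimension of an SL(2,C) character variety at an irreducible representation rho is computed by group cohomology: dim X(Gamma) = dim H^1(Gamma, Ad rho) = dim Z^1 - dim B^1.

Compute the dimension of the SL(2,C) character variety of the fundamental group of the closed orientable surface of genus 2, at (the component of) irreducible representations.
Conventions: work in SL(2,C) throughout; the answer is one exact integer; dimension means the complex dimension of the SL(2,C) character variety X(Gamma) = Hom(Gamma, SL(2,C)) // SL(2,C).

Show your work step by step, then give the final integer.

6

pi_1 of the closed genus-2 surface has 4 generators bound by the single product-of-commutators relator.
Before the relator condition, cocycle space has dim 3*4 = 12.
At an irreducible rho, H^2 = coker(d_2) vanishes (Poincare duality: H^2 is dual to H^0 = invariants = 0), so d_2 is surjective onto sl_2 and dim Z^1 = 12 - 3 = 9.
As always at irreducible rho, dim B^1 = 3.
dim H^1 = 9 - 3 = 6 = dim X.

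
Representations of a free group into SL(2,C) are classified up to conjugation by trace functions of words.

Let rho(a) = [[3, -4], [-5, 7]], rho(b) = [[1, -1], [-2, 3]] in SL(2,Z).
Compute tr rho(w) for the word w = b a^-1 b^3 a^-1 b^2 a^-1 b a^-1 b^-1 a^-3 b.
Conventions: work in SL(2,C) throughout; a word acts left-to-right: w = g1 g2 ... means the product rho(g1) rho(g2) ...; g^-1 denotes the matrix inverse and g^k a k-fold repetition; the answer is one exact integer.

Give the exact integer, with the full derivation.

-17661

rho(b) = [[1, -1], [-2, 3]]
... * rho(a^-1) = [[7, 4], [5, 3]]  ->  [[2, 1], [1, 1]]
... * rho(b) = [[1, -1], [-2, 3]]  ->  [[0, 1], [-1, 2]]
... * rho(b) = [[1, -1], [-2, 3]]  ->  [[-2, 3], [-5, 7]]
... * rho(b) = [[1, -1], [-2, 3]]  ->  [[-8, 11], [-19, 26]]
... * rho(a^-1) = [[7, 4], [5, 3]]  ->  [[-1, 1], [-3, 2]]
... * rho(b) = [[1, -1], [-2, 3]]  ->  [[-3, 4], [-7, 9]]
... * rho(b) = [[1, -1], [-2, 3]]  ->  [[-11, 15], [-25, 34]]
... * rho(a^-1) = [[7, 4], [5, 3]]  ->  [[-2, 1], [-5, 2]]
... * rho(b) = [[1, -1], [-2, 3]]  ->  [[-4, 5], [-9, 11]]
... * rho(a^-1) = [[7, 4], [5, 3]]  ->  [[-3, -1], [-8, -3]]
... * rho(b^-1) = [[3, 1], [2, 1]]  ->  [[-11, -4], [-30, -11]]
... * rho(a^-1) = [[7, 4], [5, 3]]  ->  [[-97, -56], [-265, -153]]
... * rho(a^-1) = [[7, 4], [5, 3]]  ->  [[-959, -556], [-2620, -1519]]
... * rho(a^-1) = [[7, 4], [5, 3]]  ->  [[-9493, -5504], [-25935, -15037]]
... * rho(b) = [[1, -1], [-2, 3]]  ->  [[1515, -7019], [4139, -19176]]
tr = 1515 + -19176 = -17661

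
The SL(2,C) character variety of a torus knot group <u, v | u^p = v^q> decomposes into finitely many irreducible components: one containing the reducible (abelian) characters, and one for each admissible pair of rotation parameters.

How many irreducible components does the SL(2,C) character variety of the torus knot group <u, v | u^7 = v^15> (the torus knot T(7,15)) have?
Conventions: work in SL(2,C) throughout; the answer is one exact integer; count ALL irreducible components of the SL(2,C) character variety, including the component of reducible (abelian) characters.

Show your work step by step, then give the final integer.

In the torus knot group T(7,15), u^7 = v^15 is central, so an irreducible representation sends it to +I or -I (Schur).
On an irreducible component, tr(u) is locked at 2*cos(pi*alpha/7) for some alpha in 1..6, and tr(v) at 2*cos(pi*beta/15) for some beta in 1..14.
The two central values (-1)^alpha I and (-1)^beta I must be the same matrix, so alpha and beta share a parity.
count pairs: odd alpha (3 choices) x odd beta (7), plus even alpha (3) x even beta (7): 3*7 + 3*7 = 42.
Total: 42 irreducible-character components + 1 reducible (abelian) component = 43.

43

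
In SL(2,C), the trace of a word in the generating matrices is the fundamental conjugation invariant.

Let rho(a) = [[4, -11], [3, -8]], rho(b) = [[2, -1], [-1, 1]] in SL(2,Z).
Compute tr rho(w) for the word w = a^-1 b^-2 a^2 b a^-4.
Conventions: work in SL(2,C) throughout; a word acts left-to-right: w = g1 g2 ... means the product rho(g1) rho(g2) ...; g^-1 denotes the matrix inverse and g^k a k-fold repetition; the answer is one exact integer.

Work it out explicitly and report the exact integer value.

-453816

rho(a^-1) = [[-8, 11], [-3, 4]]
... * rho(b^-1) = [[1, 1], [1, 2]]  ->  [[3, 14], [1, 5]]
... * rho(b^-1) = [[1, 1], [1, 2]]  ->  [[17, 31], [6, 11]]
... * rho(a) = [[4, -11], [3, -8]]  ->  [[161, -435], [57, -154]]
... * rho(a) = [[4, -11], [3, -8]]  ->  [[-661, 1709], [-234, 605]]
... * rho(b) = [[2, -1], [-1, 1]]  ->  [[-3031, 2370], [-1073, 839]]
... * rho(a^-1) = [[-8, 11], [-3, 4]]  ->  [[17138, -23861], [6067, -8447]]
... * rho(a^-1) = [[-8, 11], [-3, 4]]  ->  [[-65521, 93074], [-23195, 32949]]
... * rho(a^-1) = [[-8, 11], [-3, 4]]  ->  [[244946, -348435], [86713, -123349]]
... * rho(a^-1) = [[-8, 11], [-3, 4]]  ->  [[-914263, 1300666], [-323657, 460447]]
tr = -914263 + 460447 = -453816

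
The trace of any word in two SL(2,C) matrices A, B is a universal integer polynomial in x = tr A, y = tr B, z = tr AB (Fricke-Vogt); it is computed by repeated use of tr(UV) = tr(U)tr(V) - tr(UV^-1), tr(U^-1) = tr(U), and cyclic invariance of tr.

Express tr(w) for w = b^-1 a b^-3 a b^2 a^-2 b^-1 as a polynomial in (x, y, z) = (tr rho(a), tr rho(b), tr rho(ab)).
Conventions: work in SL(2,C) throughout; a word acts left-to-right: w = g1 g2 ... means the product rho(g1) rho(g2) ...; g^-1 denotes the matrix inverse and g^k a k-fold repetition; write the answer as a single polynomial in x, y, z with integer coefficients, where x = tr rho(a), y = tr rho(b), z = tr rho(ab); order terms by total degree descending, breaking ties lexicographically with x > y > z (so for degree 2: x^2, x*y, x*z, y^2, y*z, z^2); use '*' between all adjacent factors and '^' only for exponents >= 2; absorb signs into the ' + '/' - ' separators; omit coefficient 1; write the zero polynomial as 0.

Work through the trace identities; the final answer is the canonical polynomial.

-x^3*y^6*z + x^4*y^5 + x^2*y^7 + 2*x^2*y^5*z^2 + x^3*y^4*z - x*y^6*z - x*y^4*z^3 - 2*x^4*y^3 - 6*x^2*y^5 - 3*x^2*y^3*z^2 + x^3*y^2*z + 5*x*y^4*z + x*y^2*z^3 + 8*x^2*y^3 - 4*x*y^2*z + y^3 - 3*y

use: tr(a^2 b) = tr(a) * tr(b a) - tr(b)  (reduce the a square) = x*z - y
use: tr(a^2) = tr(a) * tr(a) - tr(1)  (reduce the a square) = x^2 - 2
apply: tr(a b^2 a) = tr(b) * tr(a^2 b) - tr(a^2)  (reduce the b square) = x*y*z - x^2 - y^2 + 2
tr(a b a b) = tr(a b) * tr(a b) - tr(1)  (split on a) = z^2 - 2
use: tr(a b^2 a b) = tr(b) * tr(a b a b) - tr(a b a)  (reduce the b square) = y*z^2 - x*z - y
apply: tr(b^-1 a b^2 a) = tr(a b^2 a) * tr(b) - tr(a b^2 a b)  (eliminate b^-1) = x*y^2*z - x^2*y - y^3 - y*z^2 + x*z + 3*y
tr(b^-1 a b^2 a^-1) = tr(b^-1 a b^2) * tr(a) - tr(b^-1 a b^2 a)  (eliminate a^-1) = -x*y^2*z + x^2*y + y^3 + y*z^2 - 3*y
apply: tr(b a^2 b^2) = tr(b) * tr(b a^2 b) - tr(b a^2)  (reduce the b square) = x*y^2*z - x^2*y - y^3 - x*z + 3*y
apply: tr(b a b) = tr(b) * tr(a b) - tr(a)  (reduce the b square) = y*z - x
use: tr(a b a^2 b) = tr(a) * tr(b a b a) - tr(b a b)  (reduce the a square) = x*z^2 - y*z - x
tr(a b a^2) = tr(a) * tr(a b a) - tr(a b)  (reduce the a square) = x^2*z - x*y - z
apply: tr(b a^2 b^2 a) = tr(b) * tr(a b a^2 b) - tr(a b a^2)  (reduce the b square) = x*y*z^2 - x^2*z - y^2*z + z
tr(a^-1 b a^2 b^2) = tr(b a^2 b^2) * tr(a) - tr(b a^2 b^2 a)  (eliminate a^-1) = x^2*y^2*z - x^3*y - x*y^3 - x*y*z^2 + y^2*z + 3*x*y - z
use: tr(a b^2 a^-2 b a) = tr(a^-1 b a^2 b^2) * tr(a) - tr(a^-1 b a^2 b^2 a)  (eliminate a^-1) = x^3*y^2*z - x^4*y - x^2*y^3 - x^2*y*z^2 + 4*x^2*y + y^3 - 3*y
tr(b a b a b^2) = tr(b) * tr(a b a b^2) - tr(a b a b)  (reduce the b square) = y^2*z^2 - x*y*z - y^2 - z^2 + 2
tr(a b a b a b) = tr(b a b a) * tr(b a) - tr(a b)  (split on b) = z^3 - 3*z
apply: tr(b a b a b^2 a) = tr(b) * tr(a b a b a b) - tr(a b a b a)  (reduce the b square) = y*z^3 - x*z^2 - 2*y*z + x
apply: tr(a^-1 b a b a b^2) = tr(b a b a b^2) * tr(a) - tr(b a b a b^2 a)  (eliminate a^-1) = x*y^2*z^2 - x^2*y*z - y*z^3 - x*y^2 + 2*y*z + x
tr(a b^2 a^-2 b a b) = tr(a^-1 b a b a b^2) * tr(a) - tr(a^-1 b a b a b^2 a)  (eliminate a^-1) = x^2*y^2*z^2 - x^3*y*z - x*y*z^3 - x^2*y^2 - y^2*z^2 + 3*x*y*z + x^2 + y^2 + z^2 - 2
tr(a b^-1 a b^2 a^-2 b) = tr(a b^2 a^-2 b a) * tr(b) - tr(a b^2 a^-2 b a b)  (eliminate b^-1) = x^3*y^3*z - x^4*y^2 - x^2*y^4 - 2*x^2*y^2*z^2 + x^3*y*z + x*y*z^3 + 5*x^2*y^2 + y^4 + y^2*z^2 - 3*x*y*z - x^2 - 4*y^2 - z^2 + 2
apply: tr(a b^-1 a b^2 a^-2 b^-1) = tr(a b^-1 a b^2 a^-2) * tr(b) - tr(a b^-1 a b^2 a^-2 b)  (eliminate b^-1) = -x^3*y^3*z + x^4*y^2 + x^2*y^4 + 2*x^2*y^2*z^2 - x^3*y*z - x*y^3*z - x*y*z^3 - 4*x^2*y^2 + 3*x*y*z + x^2 + y^2 + z^2 - 2
tr(a b^2 a^-2 b^-2 a b^-1) = tr(a b^-1 a b^2 a^-2 b^-1) * tr(b) - tr(a b^-1 a b^2 a^-2)  (eliminate b^-1) = -x^3*y^4*z + x^4*y^3 + x^2*y^5 + 2*x^2*y^3*z^2 - x^3*y^2*z - x*y^4*z - x*y^2*z^3 - 4*x^2*y^3 + 4*x*y^2*z + y
apply: tr(a^3) = tr(a) * tr(a^2) - tr(a)  (reduce the a square) = x^3 - 3*x
apply: tr(a^2 b^2 a) = tr(b) * tr(a^3 b) - tr(a^3)  (reduce the b square) = x^2*y*z - x^3 - x*y^2 - y*z + 3*x
tr(a^2 b^2 a b^-1) = tr(a^2 b^2 a) * tr(b) - tr(a^2 b^2 a b)  (eliminate b^-1) = x^2*y^2*z - x^3*y - x*y^3 - x*y*z^2 + x^2*z + 3*x*y - z
tr(b^-2 a^2 b^2 a) = tr(a^2 b^2 a b^-1) * tr(b) - tr(a^2 b^2 a)  (eliminate b^-1) = x^2*y^3*z - x^3*y^2 - x*y^4 - x*y^2*z^2 + x^3 + 4*x*y^2 - 3*x
tr(a^-1 b^-2 a^2 b^2) = tr(b^-2 a^2 b^2) * tr(a) - tr(b^-2 a^2 b^2 a)  (eliminate a^-1) = -x^2*y^3*z + x^3*y^2 + x*y^4 + x*y^2*z^2 - 4*x*y^2 + x
apply: tr(a b^2 a^-2 b^-2 a) = tr(a^-1 b^-2 a^2 b^2) * tr(a) - tr(a^-1 b^-2 a^2 b^2 a)  (eliminate a^-1) = -x^3*y^3*z + x^4*y^2 + x^2*y^4 + x^2*y^2*z^2 - 4*x^2*y^2 + 2
tr(b^-1 a b^2 a^-2 b^-2 a b^-1) = tr(a b^2 a^-2 b^-2 a b^-1) * tr(b) - tr(a b^2 a^-2 b^-2 a)  (eliminate b^-1) = -x^3*y^5*z + x^4*y^4 + x^2*y^6 + 2*x^2*y^4*z^2 - x*y^5*z - x*y^3*z^3 - x^4*y^2 - 5*x^2*y^4 - x^2*y^2*z^2 + 4*x*y^3*z + 4*x^2*y^2 + y^2 - 2
tr(b^-1 a b^-3 a b^2 a^-2 b^-1) = tr(b^-1 a b^2 a^-2 b^-2 a b^-1) * tr(b) - tr(b^-1 a b^2 a^-2 b^-2 a)  (eliminate b^-1) = -x^3*y^6*z + x^4*y^5 + x^2*y^7 + 2*x^2*y^5*z^2 + x^3*y^4*z - x*y^6*z - x*y^4*z^3 - 2*x^4*y^3 - 6*x^2*y^5 - 3*x^2*y^3*z^2 + x^3*y^2*z + 5*x*y^4*z + x*y^2*z^3 + 8*x^2*y^3 - 4*x*y^2*z + y^3 - 3*y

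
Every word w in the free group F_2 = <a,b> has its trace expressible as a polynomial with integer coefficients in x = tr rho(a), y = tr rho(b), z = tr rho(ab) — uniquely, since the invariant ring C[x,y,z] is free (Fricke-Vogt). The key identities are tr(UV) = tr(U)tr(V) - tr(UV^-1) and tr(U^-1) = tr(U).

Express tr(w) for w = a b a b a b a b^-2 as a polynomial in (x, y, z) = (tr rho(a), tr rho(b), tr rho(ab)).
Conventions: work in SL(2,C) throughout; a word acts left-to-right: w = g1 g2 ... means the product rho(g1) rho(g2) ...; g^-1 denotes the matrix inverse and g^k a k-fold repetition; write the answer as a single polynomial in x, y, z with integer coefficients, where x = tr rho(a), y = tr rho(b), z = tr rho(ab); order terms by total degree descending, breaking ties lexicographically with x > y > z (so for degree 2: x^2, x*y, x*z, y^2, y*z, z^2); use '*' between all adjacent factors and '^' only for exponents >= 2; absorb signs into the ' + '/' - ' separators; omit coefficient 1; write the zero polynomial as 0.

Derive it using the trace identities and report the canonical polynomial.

x*y^2*z^3 - y^3*z^2 - y*z^4 - 2*x*y^2*z - x*z^3 + y^3 + 5*y*z^2 + 2*x*z - 3*y

tr(b a b a) = tr(a b) tr(a b) - tr(1)  (split on a) = z^2 - 2
apply: tr(b a b a b a) = tr(b a) tr(b a b a) - tr(b^-1 a^-1)  (split on b) = z^3 - 3*z
tr(a b a) = tr(a) tr(b a) - tr(b)  (reduce the a square) = x*z - y
use: tr(b a b a b) = tr(b) tr(a b a b) - tr(a b a)  (reduce the b square) = y*z^2 - x*z - y
use: tr(a b a b a b a) = tr(a) tr(b a b a b a) - tr(b a b a b)  (reduce the a square) = x*z^3 - y*z^2 - 2*x*z + y
tr(a b a b a b a b) = tr(b a b a) tr(b a b a) - tr(1)  (split on b) = z^4 - 4*z^2 + 2
apply: tr(a b a b a b a b^-1) = tr(a b a b a b a) tr(b) - tr(a b a b a b a b)  (eliminate b^-1) = x*y*z^3 - y^2*z^2 - z^4 - 2*x*y*z + y^2 + 4*z^2 - 2
apply: tr(a b a b a b a b^-2) = tr(a b a b a b a b^-1) tr(b) - tr(a b a b a b a)  (eliminate b^-1) = x*y^2*z^3 - y^3*z^2 - y*z^4 - 2*x*y^2*z - x*z^3 + y^3 + 5*y*z^2 + 2*x*z - 3*y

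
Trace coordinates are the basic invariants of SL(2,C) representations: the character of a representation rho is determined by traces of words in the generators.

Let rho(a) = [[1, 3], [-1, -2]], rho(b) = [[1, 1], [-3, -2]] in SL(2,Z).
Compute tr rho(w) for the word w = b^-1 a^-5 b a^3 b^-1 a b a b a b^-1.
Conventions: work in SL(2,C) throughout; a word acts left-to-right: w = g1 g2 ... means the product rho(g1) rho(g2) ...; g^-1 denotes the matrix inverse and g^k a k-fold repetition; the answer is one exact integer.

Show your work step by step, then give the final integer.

rho(b^-1) = [[-2, -1], [3, 1]]
... * rho(a^-1) = [[-2, -3], [1, 1]]  ->  [[3, 5], [-5, -8]]
... * rho(a^-1) = [[-2, -3], [1, 1]]  ->  [[-1, -4], [2, 7]]
... * rho(a^-1) = [[-2, -3], [1, 1]]  ->  [[-2, -1], [3, 1]]
... * rho(a^-1) = [[-2, -3], [1, 1]]  ->  [[3, 5], [-5, -8]]
... * rho(a^-1) = [[-2, -3], [1, 1]]  ->  [[-1, -4], [2, 7]]
... * rho(b) = [[1, 1], [-3, -2]]  ->  [[11, 7], [-19, -12]]
... * rho(a) = [[1, 3], [-1, -2]]  ->  [[4, 19], [-7, -33]]
... * rho(a) = [[1, 3], [-1, -2]]  ->  [[-15, -26], [26, 45]]
... * rho(a) = [[1, 3], [-1, -2]]  ->  [[11, 7], [-19, -12]]
... * rho(b^-1) = [[-2, -1], [3, 1]]  ->  [[-1, -4], [2, 7]]
... * rho(a) = [[1, 3], [-1, -2]]  ->  [[3, 5], [-5, -8]]
... * rho(b) = [[1, 1], [-3, -2]]  ->  [[-12, -7], [19, 11]]
... * rho(a) = [[1, 3], [-1, -2]]  ->  [[-5, -22], [8, 35]]
... * rho(b) = [[1, 1], [-3, -2]]  ->  [[61, 39], [-97, -62]]
... * rho(a) = [[1, 3], [-1, -2]]  ->  [[22, 105], [-35, -167]]
... * rho(b^-1) = [[-2, -1], [3, 1]]  ->  [[271, 83], [-431, -132]]
tr = 271 + -132 = 139

139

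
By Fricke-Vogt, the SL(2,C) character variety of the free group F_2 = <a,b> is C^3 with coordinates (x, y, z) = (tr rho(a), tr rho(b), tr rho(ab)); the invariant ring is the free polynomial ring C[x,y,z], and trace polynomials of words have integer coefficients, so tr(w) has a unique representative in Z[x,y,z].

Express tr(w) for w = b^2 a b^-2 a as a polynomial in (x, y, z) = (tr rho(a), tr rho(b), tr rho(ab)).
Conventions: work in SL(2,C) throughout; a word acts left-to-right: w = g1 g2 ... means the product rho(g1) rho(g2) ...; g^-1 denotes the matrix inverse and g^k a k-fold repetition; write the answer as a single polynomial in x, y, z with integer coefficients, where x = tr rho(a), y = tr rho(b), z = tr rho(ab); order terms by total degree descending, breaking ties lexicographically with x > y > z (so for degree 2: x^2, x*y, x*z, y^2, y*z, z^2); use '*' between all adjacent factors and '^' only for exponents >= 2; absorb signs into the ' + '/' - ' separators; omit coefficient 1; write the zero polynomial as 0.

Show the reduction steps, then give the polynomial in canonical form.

trace(a^2 b) = trace(a) trace(b a) - trace(b) = x*z - y
trace(a^2) = trace(a) trace(a) - trace(1) = x^2 - 2
trace(a b^2 a) = trace(b) trace(a^2 b) - trace(a^2) = x*y*z - x^2 - y^2 + 2
trace(a b a b) = trace(b a) trace(b a) - trace(1)   [split at repeated b] = z^2 - 2
trace(a b^2 a b) = trace(b) trace(a b a b) - trace(a b a) = y*z^2 - x*z - y
trace(a b^2 a b^-1) = trace(a b^2 a) trace(b) - trace(a b^2 a b) = x*y^2*z - x^2*y - y^3 - y*z^2 + x*z + 3*y
trace(b^2 a b^-2 a) = trace(a b^2 a b^-1) trace(b) - trace(a b^2 a) = x*y^3*z - x^2*y^2 - y^4 - y^2*z^2 + x^2 + 4*y^2 - 2

x*y^3*z - x^2*y^2 - y^4 - y^2*z^2 + x^2 + 4*y^2 - 2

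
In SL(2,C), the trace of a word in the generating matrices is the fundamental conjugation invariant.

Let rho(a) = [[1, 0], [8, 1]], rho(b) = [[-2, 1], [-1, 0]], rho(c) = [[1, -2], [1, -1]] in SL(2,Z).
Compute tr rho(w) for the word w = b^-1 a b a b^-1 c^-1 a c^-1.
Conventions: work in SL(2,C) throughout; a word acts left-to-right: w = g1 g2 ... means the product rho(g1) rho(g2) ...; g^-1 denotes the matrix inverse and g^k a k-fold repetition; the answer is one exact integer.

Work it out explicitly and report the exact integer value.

rho(b^-1) = [[0, -1], [1, -2]]
... * rho(a) = [[1, 0], [8, 1]]  ->  [[-8, -1], [-15, -2]]
... * rho(b) = [[-2, 1], [-1, 0]]  ->  [[17, -8], [32, -15]]
... * rho(a) = [[1, 0], [8, 1]]  ->  [[-47, -8], [-88, -15]]
... * rho(b^-1) = [[0, -1], [1, -2]]  ->  [[-8, 63], [-15, 118]]
... * rho(c^-1) = [[-1, 2], [-1, 1]]  ->  [[-55, 47], [-103, 88]]
... * rho(a) = [[1, 0], [8, 1]]  ->  [[321, 47], [601, 88]]
... * rho(c^-1) = [[-1, 2], [-1, 1]]  ->  [[-368, 689], [-689, 1290]]
tr = -368 + 1290 = 922

922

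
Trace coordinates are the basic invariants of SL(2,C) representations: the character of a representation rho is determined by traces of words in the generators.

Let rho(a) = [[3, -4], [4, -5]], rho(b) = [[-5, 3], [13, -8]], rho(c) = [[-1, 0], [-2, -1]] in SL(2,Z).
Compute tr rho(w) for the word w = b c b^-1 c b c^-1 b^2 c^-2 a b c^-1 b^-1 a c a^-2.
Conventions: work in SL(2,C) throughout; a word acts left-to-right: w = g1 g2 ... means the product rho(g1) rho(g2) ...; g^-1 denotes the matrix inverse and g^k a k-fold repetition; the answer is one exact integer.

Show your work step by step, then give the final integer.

rho(b) = [[-5, 3], [13, -8]]
... * rho(c) = [[-1, 0], [-2, -1]]  ->  [[-1, -3], [3, 8]]
... * rho(b^-1) = [[-8, -3], [-13, -5]]  ->  [[47, 18], [-128, -49]]
... * rho(c) = [[-1, 0], [-2, -1]]  ->  [[-83, -18], [226, 49]]
... * rho(b) = [[-5, 3], [13, -8]]  ->  [[181, -105], [-493, 286]]
... * rho(c^-1) = [[-1, 0], [2, -1]]  ->  [[-391, 105], [1065, -286]]
... * rho(b) = [[-5, 3], [13, -8]]  ->  [[3320, -2013], [-9043, 5483]]
... * rho(b) = [[-5, 3], [13, -8]]  ->  [[-42769, 26064], [116494, -70993]]
... * rho(c^-1) = [[-1, 0], [2, -1]]  ->  [[94897, -26064], [-258480, 70993]]
... * rho(c^-1) = [[-1, 0], [2, -1]]  ->  [[-147025, 26064], [400466, -70993]]
... * rho(a) = [[3, -4], [4, -5]]  ->  [[-336819, 457780], [917426, -1246899]]
... * rho(b) = [[-5, 3], [13, -8]]  ->  [[7635235, -4672697], [-20796817, 12727470]]
... * rho(c^-1) = [[-1, 0], [2, -1]]  ->  [[-16980629, 4672697], [46251757, -12727470]]
... * rho(b^-1) = [[-8, -3], [-13, -5]]  ->  [[75099971, 27578402], [-204556946, -75117921]]
... * rho(a) = [[3, -4], [4, -5]]  ->  [[335613521, -438291894], [-914142522, 1193817389]]
... * rho(c) = [[-1, 0], [-2, -1]]  ->  [[540970267, 438291894], [-1473492256, -1193817389]]
... * rho(a^-1) = [[-5, 4], [-4, 3]]  ->  [[-4458018911, 3478756750], [12142730836, -9475421191]]
... * rho(a^-1) = [[-5, 4], [-4, 3]]  ->  [[8375067555, -7395805394], [-22811969416, 20144659771]]
tr = 8375067555 + 20144659771 = 28519727326

28519727326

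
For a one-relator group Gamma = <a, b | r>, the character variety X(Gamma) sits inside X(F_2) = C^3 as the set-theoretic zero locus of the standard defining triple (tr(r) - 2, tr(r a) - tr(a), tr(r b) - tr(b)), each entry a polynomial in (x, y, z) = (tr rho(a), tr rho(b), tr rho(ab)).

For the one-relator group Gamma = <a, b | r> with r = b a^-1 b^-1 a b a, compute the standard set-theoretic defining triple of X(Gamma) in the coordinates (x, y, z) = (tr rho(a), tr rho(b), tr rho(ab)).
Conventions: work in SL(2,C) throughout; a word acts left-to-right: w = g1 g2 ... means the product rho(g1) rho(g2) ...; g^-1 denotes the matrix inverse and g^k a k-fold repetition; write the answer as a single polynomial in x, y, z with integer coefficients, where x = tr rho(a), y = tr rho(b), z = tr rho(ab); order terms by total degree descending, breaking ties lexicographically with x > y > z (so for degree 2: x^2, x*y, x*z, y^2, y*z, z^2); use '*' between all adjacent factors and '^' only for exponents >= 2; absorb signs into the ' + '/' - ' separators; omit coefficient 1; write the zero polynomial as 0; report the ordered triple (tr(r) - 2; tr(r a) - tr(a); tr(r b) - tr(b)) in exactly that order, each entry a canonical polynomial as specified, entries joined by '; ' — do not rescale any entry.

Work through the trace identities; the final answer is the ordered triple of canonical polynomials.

tr(b a b) = tr(b) tr(a b) - tr(a) = y*z - x
tr(a b a b) = tr(b a) tr(b a) - tr(1)   [split at repeated b] = z^2 - 2
use: tr(a b a) = tr(a) tr(b a) - tr(b) = x*z - y
use: tr(b a b a b) = tr(b) tr(a b a b) - tr(a b a) = y*z^2 - x*z - y
apply: tr(b a b a b a) = tr(b a b a) tr(b a) - tr(a b)   [split at repeated b] = z^3 - 3*z
apply: tr(a b a b a^-1 b) = tr(b a b a b) tr(a) - tr(b a b a b a) = x*y*z^2 - x^2*z - z^3 - x*y + 3*z
tr(b a^-1 b^-1 a b a) = tr(a b a b a^-1) tr(b) - tr(a b a b a^-1 b) = -x*y*z^2 + x^2*z + y^2*z + z^3 - 3*z
tr(a b a^2) = tr(a) tr(a b a) - tr(a b) = x^2*z - x*y - z
tr(b a^2 b a) = tr(a) tr(b a b a) - tr(b a b) = x*z^2 - y*z - x
tr(b^2) = tr(b) tr(b) - tr(1) = y^2 - 2
use: tr(b a^2 b) = tr(a) tr(b^2 a) - tr(b^2) = x*y*z - x^2 - y^2 + 2
tr(a b a^2 b a) = tr(a) tr(b a^2 b a) - tr(b a^2 b) = x^2*z^2 - 2*x*y*z + y^2 - 2
tr(a b a^2 b a b) = tr(a) tr(b a b a b a) - tr(b a b a b) = x*z^3 - y*z^2 - 2*x*z + y
tr(b^-1 a b a^2 b a) = tr(a b a^2 b a) tr(b) - tr(a b a^2 b a b) = x^2*y*z^2 - 2*x*y^2*z - x*z^3 + y^3 + y*z^2 + 2*x*z - 3*y
use: tr(b a^-1 b^-1 a b a^2) = tr(b^-1 a b a^2 b) tr(a) - tr(b^-1 a b a^2 b a) = -x^2*y*z^2 + x^3*z + 2*x*y^2*z + x*z^3 - x^2*y - y^3 - y*z^2 - 3*x*z + 3*y
apply: tr(b a b^2) = tr(b) tr(a b^2) - tr(a b)   [square of b] = y^2*z - x*y - z
use: tr(a b a b^2 a) = tr(a) tr(b a b^2 a) - tr(b a b^2)   [square of a] = x*y*z^2 - x^2*z - y^2*z + z
tr(a b a b^2 a b) = tr(b) tr(a b a b a b) - tr(a b a b a)   [square of b] = y*z^3 - x*z^2 - 2*y*z + x
tr(b^-1 a b a b^2 a) = tr(a b a b^2 a) tr(b) - tr(a b a b^2 a b)   [inverse elimination on b] = x*y^2*z^2 - x^2*y*z - y^3*z - y*z^3 + x*z^2 + 3*y*z - x
use: tr(b a^-1 b^-1 a b a b) = tr(b^-1 a b a b^2) tr(a) - tr(b^-1 a b a b^2 a)   [inverse elimination on a] = -x*y^2*z^2 + x^2*y*z + y^3*z + y*z^3 - 3*y*z - x
assemble the triple (tr(r) - 2; tr(r a) - x; tr(r b) - y)

-x*y*z^2 + x^2*z + y^2*z + z^3 - 3*z - 2; -x^2*y*z^2 + x^3*z + 2*x*y^2*z + x*z^3 - x^2*y - y^3 - y*z^2 - 3*x*z - x + 3*y; -x*y^2*z^2 + x^2*y*z + y^3*z + y*z^3 - 3*y*z - x - y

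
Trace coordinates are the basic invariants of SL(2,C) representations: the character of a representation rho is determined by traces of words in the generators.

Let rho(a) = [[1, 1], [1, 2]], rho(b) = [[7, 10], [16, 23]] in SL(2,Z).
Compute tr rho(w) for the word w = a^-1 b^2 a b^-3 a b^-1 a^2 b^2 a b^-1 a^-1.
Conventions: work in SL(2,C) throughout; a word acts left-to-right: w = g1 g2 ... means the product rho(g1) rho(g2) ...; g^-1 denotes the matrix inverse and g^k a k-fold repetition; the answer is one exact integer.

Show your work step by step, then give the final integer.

-104057968754

rho(a^-1) = [[2, -1], [-1, 1]]
... * rho(b) = [[7, 10], [16, 23]]  ->  [[-2, -3], [9, 13]]
... * rho(b) = [[7, 10], [16, 23]]  ->  [[-62, -89], [271, 389]]
... * rho(a) = [[1, 1], [1, 2]]  ->  [[-151, -240], [660, 1049]]
... * rho(b^-1) = [[23, -10], [-16, 7]]  ->  [[367, -170], [-1604, 743]]
... * rho(b^-1) = [[23, -10], [-16, 7]]  ->  [[11161, -4860], [-48780, 21241]]
... * rho(b^-1) = [[23, -10], [-16, 7]]  ->  [[334463, -145630], [-1461796, 636487]]
... * rho(a) = [[1, 1], [1, 2]]  ->  [[188833, 43203], [-825309, -188822]]
... * rho(b^-1) = [[23, -10], [-16, 7]]  ->  [[3651911, -1585909], [-15960955, 6931336]]
... * rho(a) = [[1, 1], [1, 2]]  ->  [[2066002, 480093], [-9029619, -2098283]]
... * rho(a) = [[1, 1], [1, 2]]  ->  [[2546095, 3026188], [-11127902, -13226185]]
... * rho(b) = [[7, 10], [16, 23]]  ->  [[66241673, 95063274], [-289514274, -415481275]]
... * rho(b) = [[7, 10], [16, 23]]  ->  [[1984704095, 2848872032], [-8674300318, -12451212065]]
... * rho(a) = [[1, 1], [1, 2]]  ->  [[4833576127, 7682448159], [-21125512383, -33576724448]]
... * rho(b^-1) = [[23, -10], [-16, 7]]  ->  [[-11746919623, 5441375843], [51340806359, -23781947306]]
... * rho(a^-1) = [[2, -1], [-1, 1]]  ->  [[-28935215089, 17188295466], [126463560024, -75122753665]]
tr = -28935215089 + -75122753665 = -104057968754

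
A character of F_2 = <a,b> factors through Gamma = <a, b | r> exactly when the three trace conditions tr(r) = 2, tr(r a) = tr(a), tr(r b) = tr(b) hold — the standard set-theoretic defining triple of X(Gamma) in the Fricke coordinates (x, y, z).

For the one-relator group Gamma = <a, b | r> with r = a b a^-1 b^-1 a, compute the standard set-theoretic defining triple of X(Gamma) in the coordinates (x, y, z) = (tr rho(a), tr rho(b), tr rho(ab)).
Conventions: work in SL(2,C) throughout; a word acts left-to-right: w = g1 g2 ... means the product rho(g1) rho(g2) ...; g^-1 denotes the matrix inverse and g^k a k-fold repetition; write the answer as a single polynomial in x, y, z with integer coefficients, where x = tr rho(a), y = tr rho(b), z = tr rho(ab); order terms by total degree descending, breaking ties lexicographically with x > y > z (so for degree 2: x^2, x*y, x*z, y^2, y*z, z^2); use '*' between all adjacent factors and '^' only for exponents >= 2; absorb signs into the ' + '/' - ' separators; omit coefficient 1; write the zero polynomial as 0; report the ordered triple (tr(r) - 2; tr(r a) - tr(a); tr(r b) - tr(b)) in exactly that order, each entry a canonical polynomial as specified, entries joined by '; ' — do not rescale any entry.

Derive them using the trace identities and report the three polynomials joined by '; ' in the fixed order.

-x^2*y*z + x^3 + x*y^2 + x*z^2 - 3*x - 2; -x^3*y*z + x^4 + x^2*y^2 + x^2*z^2 + x*y*z - 4*x^2 - y^2 - z^2 - x + 2; -x*y*z^2 + x^2*z + y^2*z + z^3 - y - 3*z

trace(a^2 b) = trace(a)*trace(b a) - trace(b)  (reduce the a square) = x*z - y
and trace(a^2) = trace(a)*trace(a) - trace(1)  (reduce the a square) = x^2 - 2
next, trace(b a^2 b) = trace(b)*trace(a^2 b) - trace(a^2)  (reduce the b square) = x*y*z - x^2 - y^2 + 2
trace(b a b a) = trace(b a)*trace(b a) - trace(1)  (split on b) = z^2 - 2
next, trace(b a b) = trace(b)*trace(a b) - trace(a)  (reduce the b square) = y*z - x
next, trace(b a^2 b a) = trace(a)*trace(b a b a) - trace(b a b)  (reduce the a square) = x*z^2 - y*z - x
trace(a^2 b a^-1 b) = trace(b a^2 b)*trace(a) - trace(b a^2 b a)  (eliminate a^-1) = x^2*y*z - x^3 - x*y^2 - x*z^2 + y*z + 3*x
trace(a b a^-1 b^-1 a) = trace(a^2 b a^-1)*trace(b) - trace(a^2 b a^-1 b)  (eliminate b^-1) = -x^2*y*z + x^3 + x*y^2 + x*z^2 - 3*x
next, trace(b a^3 b) = trace(a)*trace(b^2 a^2) - trace(b^2 a)   [square of a] = x^2*y*z - x^3 - x*y^2 - y*z + 3*x
and trace(b a^3 b a) = trace(a)*trace(a b a b a) - trace(a b a b)   [square of a] = x^2*z^2 - x*y*z - x^2 - z^2 + 2
next, trace(a^3 b a^-1 b) = trace(b a^3 b)*trace(a) - trace(b a^3 b a)   [inverse elimination on a] = x^3*y*z - x^4 - x^2*y^2 - x^2*z^2 + 4*x^2 + z^2 - 2
next, trace(a b a^-1 b^-1 a^2) = trace(a^3 b a^-1)*trace(b) - trace(a^3 b a^-1 b)   [inverse elimination on b] = -x^3*y*z + x^4 + x^2*y^2 + x^2*z^2 + x*y*z - 4*x^2 - y^2 - z^2 + 2
trace(b a b a b) = trace(b)*trace(a b a b) - trace(a b a)  (reduce the b square) = y*z^2 - x*z - y
trace(b a b a b a) = trace(b a b a)*trace(b a) - trace(a b)  (split on b) = z^3 - 3*z
trace(a b a b a^-1 b) = trace(b a b a b)*trace(a) - trace(b a b a b a)  (eliminate a^-1) = x*y*z^2 - x^2*z - z^3 - x*y + 3*z
and trace(a b a^-1 b^-1 a b) = trace(a b a b a^-1)*trace(b) - trace(a b a b a^-1 b)  (eliminate b^-1) = -x*y*z^2 + x^2*z + y^2*z + z^3 - 3*z
assemble the triple (trace(r) - 2; trace(r a) - x; trace(r b) - y)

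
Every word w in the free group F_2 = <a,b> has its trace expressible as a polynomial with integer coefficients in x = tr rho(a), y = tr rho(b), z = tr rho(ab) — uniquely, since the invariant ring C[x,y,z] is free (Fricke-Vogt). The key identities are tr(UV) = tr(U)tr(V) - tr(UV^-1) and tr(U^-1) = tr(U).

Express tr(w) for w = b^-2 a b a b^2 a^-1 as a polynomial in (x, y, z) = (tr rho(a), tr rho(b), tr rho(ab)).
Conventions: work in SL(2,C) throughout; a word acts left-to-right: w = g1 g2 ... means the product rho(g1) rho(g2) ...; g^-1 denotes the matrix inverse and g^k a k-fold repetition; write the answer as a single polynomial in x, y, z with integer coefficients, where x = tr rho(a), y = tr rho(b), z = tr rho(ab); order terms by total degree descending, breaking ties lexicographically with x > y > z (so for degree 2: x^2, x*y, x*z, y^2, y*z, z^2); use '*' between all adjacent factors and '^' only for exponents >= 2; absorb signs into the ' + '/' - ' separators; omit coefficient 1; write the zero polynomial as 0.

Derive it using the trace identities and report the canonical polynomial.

-x*y^3*z^2 + x^2*y^2*z + y^4*z + y^2*z^3 - 4*y^2*z + z

apply: tr(a b^2) = tr(b) * tr(a b) - tr(a) = y*z - x
tr(b a b^2) = tr(b) * tr(a b^2) - tr(a b) = y^2*z - x*y - z
tr(a b a b) = tr(a b) * tr(a b) - tr(1) = z^2 - 2
tr(a b a) = tr(a) * tr(b a) - tr(b) = x*z - y
use: tr(b a b a b) = tr(b) * tr(a b a b) - tr(a b a) = y*z^2 - x*z - y
tr(b a b a b^2) = tr(b) * tr(b a b a b) - tr(b a b a) = y^2*z^2 - x*y*z - y^2 - z^2 + 2
tr(a b a b a b) = tr(a b a b) * tr(a b) - tr(b a) = z^3 - 3*z
tr(a b a b a) = tr(a) * tr(b a b a) - tr(b a b) = x*z^2 - y*z - x
tr(b a b a b^2 a) = tr(b) * tr(a b a b a b) - tr(a b a b a) = y*z^3 - x*z^2 - 2*y*z + x
use: tr(a b a b^2 a^-1 b) = tr(b a b a b^2) * tr(a) - tr(b a b a b^2 a) = x*y^2*z^2 - x^2*y*z - y*z^3 - x*y^2 + 2*y*z + x
apply: tr(a b a b^2 a^-1 b^-1) = tr(a b a b^2 a^-1) * tr(b) - tr(a b a b^2 a^-1 b) = -x*y^2*z^2 + x^2*y*z + y^3*z + y*z^3 - 3*y*z - x
use: tr(b^-2 a b a b^2 a^-1) = tr(a b a b^2 a^-1 b^-1) * tr(b) - tr(a b a b^2 a^-1) = -x*y^3*z^2 + x^2*y^2*z + y^4*z + y^2*z^3 - 4*y^2*z + z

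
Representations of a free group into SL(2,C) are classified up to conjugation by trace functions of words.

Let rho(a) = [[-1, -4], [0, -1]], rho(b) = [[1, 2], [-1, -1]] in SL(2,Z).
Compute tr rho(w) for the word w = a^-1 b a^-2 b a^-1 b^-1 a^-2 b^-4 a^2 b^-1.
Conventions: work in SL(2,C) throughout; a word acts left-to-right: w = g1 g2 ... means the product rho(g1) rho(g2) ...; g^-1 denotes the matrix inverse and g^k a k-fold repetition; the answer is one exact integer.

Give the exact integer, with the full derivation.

rho(a^-1) = [[-1, 4], [0, -1]]
... * rho(b) = [[1, 2], [-1, -1]]  ->  [[-5, -6], [1, 1]]
... * rho(a^-1) = [[-1, 4], [0, -1]]  ->  [[5, -14], [-1, 3]]
... * rho(a^-1) = [[-1, 4], [0, -1]]  ->  [[-5, 34], [1, -7]]
... * rho(b) = [[1, 2], [-1, -1]]  ->  [[-39, -44], [8, 9]]
... * rho(a^-1) = [[-1, 4], [0, -1]]  ->  [[39, -112], [-8, 23]]
... * rho(b^-1) = [[-1, -2], [1, 1]]  ->  [[-151, -190], [31, 39]]
... * rho(a^-1) = [[-1, 4], [0, -1]]  ->  [[151, -414], [-31, 85]]
... * rho(a^-1) = [[-1, 4], [0, -1]]  ->  [[-151, 1018], [31, -209]]
... * rho(b^-1) = [[-1, -2], [1, 1]]  ->  [[1169, 1320], [-240, -271]]
... * rho(b^-1) = [[-1, -2], [1, 1]]  ->  [[151, -1018], [-31, 209]]
... * rho(b^-1) = [[-1, -2], [1, 1]]  ->  [[-1169, -1320], [240, 271]]
... * rho(b^-1) = [[-1, -2], [1, 1]]  ->  [[-151, 1018], [31, -209]]
... * rho(a) = [[-1, -4], [0, -1]]  ->  [[151, -414], [-31, 85]]
... * rho(a) = [[-1, -4], [0, -1]]  ->  [[-151, -190], [31, 39]]
... * rho(b^-1) = [[-1, -2], [1, 1]]  ->  [[-39, 112], [8, -23]]
tr = -39 + -23 = -62

-62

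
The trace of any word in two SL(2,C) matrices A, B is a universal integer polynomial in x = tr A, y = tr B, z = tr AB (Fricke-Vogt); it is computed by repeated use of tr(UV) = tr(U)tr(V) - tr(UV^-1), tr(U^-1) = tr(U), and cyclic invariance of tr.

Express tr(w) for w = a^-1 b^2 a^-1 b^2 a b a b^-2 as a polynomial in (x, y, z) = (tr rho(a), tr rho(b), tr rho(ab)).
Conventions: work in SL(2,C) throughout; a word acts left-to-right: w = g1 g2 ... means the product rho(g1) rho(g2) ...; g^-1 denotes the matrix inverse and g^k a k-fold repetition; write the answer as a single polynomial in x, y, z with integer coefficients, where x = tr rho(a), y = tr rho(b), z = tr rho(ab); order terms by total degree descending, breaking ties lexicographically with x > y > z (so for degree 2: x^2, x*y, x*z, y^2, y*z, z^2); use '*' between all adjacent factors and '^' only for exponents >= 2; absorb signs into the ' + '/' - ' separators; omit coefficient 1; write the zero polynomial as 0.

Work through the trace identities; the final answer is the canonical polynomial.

-x^2*y^5*z^2 + x^3*y^4*z + x*y^6*z + 2*x*y^4*z^3 - y^5*z^2 - y^3*z^4 - x^3*y^2*z - 5*x*y^4*z - x*y^2*z^3 + 4*y^3*z^2 + 4*x*y^2*z + y^3 - 3*y

tr(a b a b) = tr(a b) tr(a b) - tr(1)   [split at repeated a] = z^2 - 2
tr(a b a) = tr(a) tr(b a) - tr(b) = x*z - y
tr(a b a b^2) = tr(b) tr(a b a b) - tr(a b a) = y*z^2 - x*z - y
tr(b^3 a b a) = tr(b) tr(a b a b^2) - tr(a b a b) = y^2*z^2 - x*y*z - y^2 - z^2 + 2
tr(a b^2) = tr(b) tr(a b) - tr(a) = y*z - x
tr(b^2 a b) = tr(b) tr(a b^2) - tr(a b) = y^2*z - x*y - z
tr(b a b a^2 b) = tr(a) tr(b^2 a b a) - tr(b^2 a b) = x*y*z^2 - x^2*z - y^2*z + z
tr(b a b a^2) = tr(a) tr(b a b a) - tr(b a b) = x*z^2 - y*z - x
tr(b^2 a b a^2 b) = tr(b) tr(b a b a^2 b) - tr(b a b a^2) = x*y^2*z^2 - x^2*y*z - y^3*z - x*z^2 + 2*y*z + x
tr(a b^4 a b a) = tr(b) tr(b^2 a b a^2 b) - tr(b^2 a b a^2) = x*y^3*z^2 - x^2*y^2*z - y^4*z - 2*x*y*z^2 + x^2*z + 3*y^2*z + x*y - z
tr(a b a b a b) = tr(a b) tr(a b a b) - tr(a^-1 b^-1)   [split at repeated a] = z^3 - 3*z
tr(b a b a b a b) = tr(b) tr(a b a b a b) - tr(a b a b a) = y*z^3 - x*z^2 - 2*y*z + x
tr(b a b a b a b^2) = tr(b) tr(b a b a b a b) - tr(b a b a b a) = y^2*z^3 - x*y*z^2 - 2*y^2*z - z^3 + x*y + 3*z
tr(a b^4 a b a b) = tr(b) tr(b a b a b a b^2) - tr(b a b a b a b) = y^3*z^3 - x*y^2*z^2 - 2*y^3*z - 2*y*z^3 + x*y^2 + x*z^2 + 5*y*z - x
tr(b^4 a b a b^-1 a) = tr(a b^4 a b a) tr(b) - tr(a b^4 a b a b) = x*y^4*z^2 - x^2*y^3*z - y^5*z - y^3*z^3 - x*y^2*z^2 + x^2*y*z + 5*y^3*z + 2*y*z^3 - x*z^2 - 6*y*z + x
tr(a^-1 b^4 a b a b^-1) = tr(b^4 a b a b^-1) tr(a) - tr(b^4 a b a b^-1 a) = -x*y^4*z^2 + x^2*y^3*z + y^5*z + y^3*z^3 + 2*x*y^2*z^2 - 2*x^2*y*z - 5*y^3*z - 2*y*z^3 - x*y^2 + 6*y*z + x
tr(a b^4) = tr(b) tr(a b^3) - tr(a b^2) = y^3*z - x*y^2 - 2*y*z + x
tr(b^4 a b) = tr(b) tr(a b^4) - tr(a b^3) = y^4*z - x*y^3 - 3*y^2*z + 2*x*y + z
tr(b^2 a b a b^-2 a^-1 b^2) = tr(a^-1 b^4 a b a b^-1) tr(b) - tr(a^-1 b^4 a b a) = -x*y^5*z^2 + x^2*y^4*z + y^6*z + y^4*z^3 + 2*x*y^3*z^2 - 2*x^2*y^2*z - 6*y^4*z - 2*y^2*z^3 + 9*y^2*z - x*y - z
tr(b^2 a b^2 a b a) = tr(b) tr(a b^2 a b a b) - tr(a b^2 a b a) = y^2*z^3 - 2*x*y*z^2 + x^2*z - y^2*z + x*y - z
tr(b^2) = tr(b) tr(b) - tr(1) = y^2 - 2
tr(a b^2 a) = tr(a) tr(b^2 a) - tr(b^2) = x*y*z - x^2 - y^2 + 2
tr(b a b^2 a b) = tr(b) tr(a b^2 a b) - tr(a b^2 a) = y^2*z^2 - 2*x*y*z + x^2 - 2
tr(b^2 a b^2 a b) = tr(b) tr(b a b^2 a b) - tr(b a b^2 a) = y^3*z^2 - 2*x*y^2*z + x^2*y - y*z^2 + x*z - y
tr(a b^2 a b^2 a b a) = tr(a) tr(b^2 a b^2 a b a) - tr(b^2 a b^2 a b) = x*y^2*z^3 - 2*x^2*y*z^2 - y^3*z^2 + x^3*z + x*y^2*z + y*z^2 - 2*x*z + y
tr(a b a b a b a b) = tr(a b) tr(a b a b a b) - tr(a^-1 b^-1 a^-1 b^-1)   [split at repeated a] = z^4 - 4*z^2 + 2
tr(a b a b a b a) = tr(a) tr(b a b a b a) - tr(b a b a b) = x*z^3 - y*z^2 - 2*x*z + y
tr(a b a b a b^2 a b) = tr(b) tr(a b a b a b a b) - tr(a b a b a b a) = y*z^4 - x*z^3 - 3*y*z^2 + 2*x*z + y
tr(a b a b a b^2 a) = tr(a) tr(b a b a b^2 a) - tr(b a b a b^2) = x*y*z^3 - x^2*z^2 - y^2*z^2 - x*y*z + x^2 + y^2 + z^2 - 2
tr(a b^2 a b^2 a b a b) = tr(b) tr(a b a b a b^2 a b) - tr(a b a b a b^2 a) = y^2*z^4 - 2*x*y*z^3 + x^2*z^2 - 2*y^2*z^2 + 3*x*y*z - x^2 - z^2 + 2
tr(b^2 a b^2 a b a b^-1 a) = tr(a b^2 a b^2 a b a) tr(b) - tr(a b^2 a b^2 a b a b) = x*y^3*z^3 - 2*x^2*y^2*z^2 - y^4*z^2 - y^2*z^4 + x^3*y*z + x*y^3*z + 2*x*y*z^3 - x^2*z^2 + 3*y^2*z^2 - 5*x*y*z + x^2 + y^2 + z^2 - 2
tr(a^-1 b^2 a b^2 a b a b^-1) = tr(b^2 a b^2 a b a b^-1) tr(a) - tr(b^2 a b^2 a b a b^-1 a) = -x*y^3*z^3 + 2*x^2*y^2*z^2 + y^4*z^2 + y^2*z^4 - x^3*y*z - x*y^3*z - x*y*z^3 - 3*y^2*z^2 + 3*x*y*z - y^2 - z^2 + 2
tr(b^2 a b a b^-2 a^-1 b^2 a) = tr(a^-1 b^2 a b^2 a b a b^-1) tr(b) - tr(a^-1 b^2 a b^2 a b a) = -x*y^4*z^3 + 2*x^2*y^3*z^2 + y^5*z^2 + y^3*z^4 - x^3*y^2*z - x*y^4*z - x*y^2*z^3 - 4*y^3*z^2 + 5*x*y^2*z - x^2*y - y^3 - x*z + 3*y
tr(a^-1 b^2 a^-1 b^2 a b a b^-2) = tr(b^2 a b a b^-2 a^-1 b^2) tr(a) - tr(b^2 a b a b^-2 a^-1 b^2 a) = -x^2*y^5*z^2 + x^3*y^4*z + x*y^6*z + 2*x*y^4*z^3 - y^5*z^2 - y^3*z^4 - x^3*y^2*z - 5*x*y^4*z - x*y^2*z^3 + 4*y^3*z^2 + 4*x*y^2*z + y^3 - 3*y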